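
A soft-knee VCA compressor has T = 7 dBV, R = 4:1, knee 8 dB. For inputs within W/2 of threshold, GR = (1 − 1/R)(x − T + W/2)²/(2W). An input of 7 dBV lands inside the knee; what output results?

6.25 dBV

x − T + W/2 = 7 − 7 + 4 = 4.
GR = (1 − 1/4) × 4² / 16 = 0.75 × 16 / 16 = 0.75 dB.
Output = 7 − 0.75 = 6.25 dBV.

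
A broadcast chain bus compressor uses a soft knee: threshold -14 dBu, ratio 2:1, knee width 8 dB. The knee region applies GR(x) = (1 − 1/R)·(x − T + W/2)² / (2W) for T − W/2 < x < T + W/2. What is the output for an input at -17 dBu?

x − T + W/2 = -17 − (-14) + 4 = 1.
GR = (1 − 1/2) × 1² / 16 = 0.5 × 1 / 16 = 0.03125 dB.
Output = -17 − 0.03125 = -17.03125 dBu.

-17.03125 dBu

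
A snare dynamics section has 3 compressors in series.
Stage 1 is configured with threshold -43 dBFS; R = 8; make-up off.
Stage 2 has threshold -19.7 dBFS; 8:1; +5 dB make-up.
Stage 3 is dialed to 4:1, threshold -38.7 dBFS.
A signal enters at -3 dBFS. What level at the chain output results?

Stage 1: -3 dBFS is 40 dB over -43 dBFS; at 8:1 that becomes 5 dB over, giving -38 dBFS.
Stage 2: below threshold (-38 ≤ -19.7); passes unchanged; make-up brings it to -33 dBFS.
Stage 3: -33 dBFS is 5.7 dB over -38.7 dBFS; at 4:1 that becomes 1.425 dB over, giving -37.275 dBFS.

-37.275 dBFS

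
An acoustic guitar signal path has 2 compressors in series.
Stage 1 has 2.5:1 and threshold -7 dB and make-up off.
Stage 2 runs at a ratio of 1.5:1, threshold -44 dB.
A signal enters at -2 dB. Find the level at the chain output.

-18 dB

Stage 1: overshoot 5 dB → 5/2.5 = 2 dB → -5 dB.
Stage 2: -5 dB is 39 dB over -44 dB; at 1.5:1 that becomes 26 dB over, giving -18 dB.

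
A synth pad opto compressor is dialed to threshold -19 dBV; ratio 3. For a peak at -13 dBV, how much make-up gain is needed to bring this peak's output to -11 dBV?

Overshoot 6 dB → 6/3 = 2 dB after compression, so the compressed level is -19 + 2 = -17 dBV.
Make-up = target − compressed = -11 − (-17) = 6 dB.

6 dB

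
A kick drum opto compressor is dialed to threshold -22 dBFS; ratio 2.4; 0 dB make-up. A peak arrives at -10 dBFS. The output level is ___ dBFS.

-10 dBFS sits 12 dB over threshold.
The 12 dB excess becomes 5 dB after 2.4:1 reduction.
That puts the output at -17 dBFS.

-17 dBFS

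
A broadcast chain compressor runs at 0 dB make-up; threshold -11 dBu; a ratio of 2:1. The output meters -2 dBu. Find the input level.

The compressed level sits -2 − (-11) = 9 dB over threshold.
Before 2:1 compression the overshoot was 9 × 2 = 18 dB, so input = -11 + 18 = 7 dBu.

7 dBu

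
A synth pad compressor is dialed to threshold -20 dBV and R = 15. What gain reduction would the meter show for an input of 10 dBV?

28 dB

Overshoot = 10 − (-20) = 30 dB.
A 15:1 ratio leaves 2 dB of that excess.
GR = overshoot in − overshoot out = 30 − 2 = 28 dB.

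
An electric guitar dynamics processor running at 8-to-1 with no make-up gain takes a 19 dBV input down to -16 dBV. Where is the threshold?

-21 dBV

Gain reduction = 19 − (-16) = 35 dB; output overshoot = GR / (R − 1) = 35 / 7 = 5 dB.
Threshold = output − output overshoot = -16 − 5 = -21 dBV.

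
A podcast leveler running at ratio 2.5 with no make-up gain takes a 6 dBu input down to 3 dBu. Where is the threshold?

Gain reduction = 6 − 3 = 3 dB; output overshoot = GR / (R − 1) = 3 / 1.5 = 2 dB.
Threshold = output − output overshoot = 3 − 2 = 1 dBu.

1 dBu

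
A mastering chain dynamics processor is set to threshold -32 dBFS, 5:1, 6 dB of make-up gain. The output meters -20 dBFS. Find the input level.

-2 dBFS

Remove make-up: -20 − 6 = -26 dBFS.
That's 6 dB above the -32 dBFS threshold.
Input overshoot = R × output overshoot = 30 dB → input = -32 + 30 = -2 dBFS.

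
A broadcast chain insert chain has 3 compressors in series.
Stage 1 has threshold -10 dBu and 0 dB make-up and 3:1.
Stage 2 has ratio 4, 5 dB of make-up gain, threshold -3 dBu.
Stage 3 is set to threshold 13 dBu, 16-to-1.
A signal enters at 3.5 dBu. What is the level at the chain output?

-0.5 dBu

Stage 1: 3.5 dBu is 13.5 dB over -10 dBu; at 3:1 that becomes 4.5 dB over, giving -5.5 dBu.
Stage 2: -5.5 dBu ≤ -3 dBu, so stage 2 doesn't engage; make-up brings it to -0.5 dBu.
Stage 3: below threshold (-0.5 ≤ 13); passes unchanged; output -0.5 dBu.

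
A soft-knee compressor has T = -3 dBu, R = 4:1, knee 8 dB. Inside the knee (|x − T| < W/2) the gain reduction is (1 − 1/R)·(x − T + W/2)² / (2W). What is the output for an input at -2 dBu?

x − T + W/2 = -2 − (-3) + 4 = 5.
GR = (1 − 1/4) × 5² / 16 = 0.75 × 25 / 16 = 1.171875 dB.
Output = -2 − 1.171875 = -3.171875 dBu.

-3.171875 dBu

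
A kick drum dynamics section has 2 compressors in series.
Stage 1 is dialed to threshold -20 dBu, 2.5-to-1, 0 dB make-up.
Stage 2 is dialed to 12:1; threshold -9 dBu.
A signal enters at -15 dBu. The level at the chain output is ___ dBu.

-18 dBu

Stage 1: 5 dB above -20 dBu, reduced 2.5:1 to 2 dB above → -18 dBu.
Stage 2: -18 dBu is at or below the -9 dBu threshold — no compression; output -18 dBu.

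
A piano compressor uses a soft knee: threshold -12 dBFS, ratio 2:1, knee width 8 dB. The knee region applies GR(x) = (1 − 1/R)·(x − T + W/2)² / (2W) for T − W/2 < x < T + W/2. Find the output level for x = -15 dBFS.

-15.03125 dBFS

x − T + W/2 = -15 − (-12) + 4 = 1.
GR = (1 − 1/2) × 1² / 16 = 0.5 × 1 / 16 = 0.03125 dB.
Output = -15 − 0.03125 = -15.03125 dBFS.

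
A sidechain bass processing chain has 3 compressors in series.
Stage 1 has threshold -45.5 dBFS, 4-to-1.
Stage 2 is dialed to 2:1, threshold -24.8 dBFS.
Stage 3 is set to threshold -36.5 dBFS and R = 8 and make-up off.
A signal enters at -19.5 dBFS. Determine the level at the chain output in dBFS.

Stage 1: overshoot 26 dB → 26/4 = 6.5 dB → -39 dBFS.
Stage 2: below threshold (-39 ≤ -24.8); passes unchanged; output -39 dBFS.
Stage 3: -39 dBFS is at or below the -36.5 dBFS threshold — no compression; output -39 dBFS.

-39 dBFS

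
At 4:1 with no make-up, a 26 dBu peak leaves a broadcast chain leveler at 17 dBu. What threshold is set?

14 dBu

Input is 12 dB above T (since output overshoot × R = input overshoot: (17 − T)·4 = 26 − T gives T = 14 dBu).
Check: 14 + (26 − 14)/4 = 14 + 3 = 17 dBu. ✓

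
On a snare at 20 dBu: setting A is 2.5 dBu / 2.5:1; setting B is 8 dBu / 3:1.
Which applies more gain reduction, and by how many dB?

A: GR = 17.5 − 17.5/2.5 = 10.5 dB.
B: GR = 12 − 12/3 = 8 dB.
A applies 2.5 dB more gain reduction.

A, by 2.5 dB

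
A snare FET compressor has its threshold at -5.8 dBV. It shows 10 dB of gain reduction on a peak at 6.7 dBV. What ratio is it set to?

Input overshoot = 6.7 − (-5.8) = 12.5 dB.
Output overshoot = 12.5 − 10 = 2.5 dB.
Ratio = input overshoot / output overshoot = 12.5 / 2.5 = 5.

5:1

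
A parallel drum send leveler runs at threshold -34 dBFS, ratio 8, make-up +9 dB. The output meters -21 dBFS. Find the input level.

Remove make-up: -21 − 9 = -30 dBFS.
The compressed level sits -30 − (-34) = 4 dB over threshold.
Input overshoot = R × output overshoot = 32 dB → input = -34 + 32 = -2 dBFS.

-2 dBFS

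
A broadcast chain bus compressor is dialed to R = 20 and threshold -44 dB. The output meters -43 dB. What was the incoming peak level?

The compressed level sits -43 − (-44) = 1 dB over threshold.
Undo the ratio: input overshoot = 1 × 20 = 20 dB, giving input = -24 dB.

-24 dB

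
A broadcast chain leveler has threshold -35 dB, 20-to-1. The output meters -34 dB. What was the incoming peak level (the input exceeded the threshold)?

The compressed level sits -34 − (-35) = 1 dB over threshold.
Input overshoot = R × output overshoot = 20 dB → input = -35 + 20 = -15 dB.

-15 dB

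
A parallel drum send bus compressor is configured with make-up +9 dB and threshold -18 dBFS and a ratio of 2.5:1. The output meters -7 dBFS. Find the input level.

-13 dBFS

Before make-up, the level was -7 − 9 = -16 dBFS.
That's 2 dB above the -18 dBFS threshold.
Input overshoot = R × output overshoot = 5 dB → input = -18 + 5 = -13 dBFS.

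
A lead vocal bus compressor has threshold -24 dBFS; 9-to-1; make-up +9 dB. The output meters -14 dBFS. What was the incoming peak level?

-15 dBFS

Remove make-up: -14 − 9 = -23 dBFS.
The compressed level sits -23 − (-24) = 1 dB over threshold.
Before 9:1 compression the overshoot was 1 × 9 = 9 dB, so input = -24 + 9 = -15 dBFS.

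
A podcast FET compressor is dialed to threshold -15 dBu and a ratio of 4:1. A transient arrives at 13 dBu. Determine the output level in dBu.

The input is 28 dB above the -15 dBu threshold.
The 28 dB excess becomes 7 dB after 4:1 reduction.
So the level is -15 + 7 = -8 dBu.

-8 dBu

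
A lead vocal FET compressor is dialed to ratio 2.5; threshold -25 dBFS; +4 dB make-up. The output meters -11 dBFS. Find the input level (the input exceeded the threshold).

0 dBFS

Remove make-up: -11 − 4 = -15 dBFS.
That's 10 dB above the -25 dBFS threshold.
Input overshoot = R × output overshoot = 25 dB → input = -25 + 25 = 0 dBFS.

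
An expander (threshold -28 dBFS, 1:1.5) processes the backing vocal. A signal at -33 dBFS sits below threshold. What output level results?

-35.5 dBFS

Undershoot = (-28) − (-33) = 5 dB.
At 1:1.5, that expands to 7.5 dB under threshold.
Output = -28 − 7.5 = -35.5 dBFS.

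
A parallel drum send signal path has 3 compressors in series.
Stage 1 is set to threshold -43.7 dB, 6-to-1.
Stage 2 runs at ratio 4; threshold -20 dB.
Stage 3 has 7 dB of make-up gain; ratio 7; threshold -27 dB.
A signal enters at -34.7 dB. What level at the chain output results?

-35.2 dB

Stage 1: overshoot 9 dB → 9/6 = 1.5 dB → -42.2 dB.
Stage 2: -42.2 dB ≤ -20 dB, so stage 2 doesn't engage; output -42.2 dB.
Stage 3: -42.2 dB ≤ -27 dB, so stage 3 doesn't engage; make-up brings it to -35.2 dB.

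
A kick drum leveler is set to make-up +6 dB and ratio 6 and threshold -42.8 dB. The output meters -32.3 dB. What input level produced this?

Before make-up, the level was -32.3 − 6 = -38.3 dB.
Post-compression overshoot = -38.3 − (-42.8) = 4.5 dB.
Undo the ratio: input overshoot = 4.5 × 6 = 27 dB, giving input = -15.8 dB.

-15.8 dB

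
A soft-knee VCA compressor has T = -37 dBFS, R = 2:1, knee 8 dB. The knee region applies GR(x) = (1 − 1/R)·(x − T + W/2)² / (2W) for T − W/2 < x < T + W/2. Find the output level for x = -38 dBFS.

-38.28125 dBFS

x − T + W/2 = -38 − (-37) + 4 = 3.
GR = (1 − 1/2) × 3² / 16 = 0.5 × 9 / 16 = 0.28125 dB.
Output = -38 − 0.28125 = -38.28125 dBFS.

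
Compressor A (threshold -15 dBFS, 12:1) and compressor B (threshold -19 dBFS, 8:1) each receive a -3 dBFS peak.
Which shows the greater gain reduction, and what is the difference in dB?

B, by 3 dB

A: GR = 12 − 12/12 = 11 dB.
B: GR = 16 − 16/8 = 14 dB.
B reduces 3 dB more.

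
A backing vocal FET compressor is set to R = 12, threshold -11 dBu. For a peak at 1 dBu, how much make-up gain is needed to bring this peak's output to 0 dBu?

10 dB

Without make-up, output = threshold + overshoot/12 = -11 + 1 = -10 dBu.
Gap to target: 10 dB.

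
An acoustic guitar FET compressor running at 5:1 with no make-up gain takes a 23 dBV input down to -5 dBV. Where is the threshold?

-12 dBV

Let T be the threshold. Output overshoot = (input overshoot)/R, so -5 − T = (23 − T)/5.
5·(-5 − T) = 23 − T → 4·T = -25 − 23 = -48.
T = -48/4 = -12 dBV.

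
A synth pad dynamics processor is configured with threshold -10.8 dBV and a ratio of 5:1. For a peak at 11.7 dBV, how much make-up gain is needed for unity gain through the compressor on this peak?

18 dB

Without make-up, output = threshold + overshoot/5 = -10.8 + 4.5 = -6.3 dBV.
Gap to target: 18 dB.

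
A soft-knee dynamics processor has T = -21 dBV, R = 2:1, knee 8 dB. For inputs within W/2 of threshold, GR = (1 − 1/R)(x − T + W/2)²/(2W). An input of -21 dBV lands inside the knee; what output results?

x − T + W/2 = -21 − (-21) + 4 = 4.
GR = (1 − 1/2) × 4² / 16 = 0.5 × 16 / 16 = 0.5 dB.
Output = -21 − 0.5 = -21.5 dBV.

-21.5 dBV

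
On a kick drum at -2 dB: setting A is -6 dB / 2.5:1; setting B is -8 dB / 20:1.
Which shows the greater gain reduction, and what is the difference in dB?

A: overshoot 4 dB → output overshoot 1.6 dB → GR 2.4 dB.
B: overshoot 6 dB → output overshoot 0.3 dB → GR 5.7 dB.
B reduces 3.3 dB more.

B, by 3.3 dB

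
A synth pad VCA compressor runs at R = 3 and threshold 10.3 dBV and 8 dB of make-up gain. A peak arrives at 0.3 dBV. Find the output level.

8.3 dBV

0.3 dBV is 10 dB below the 10.3 dBV threshold, so no gain reduction is applied.
Make-up gain adds 8 dB: 0.3 + 8 = 8.3 dBV.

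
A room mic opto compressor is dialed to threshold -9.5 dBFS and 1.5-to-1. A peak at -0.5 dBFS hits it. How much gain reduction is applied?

Overshoot = -0.5 − (-9.5) = 9 dB.
After 1.5:1 compression the overshoot becomes 9/1.5 = 6 dB.
Gain reduction = 9 − 6 = 3 dB.

3 dB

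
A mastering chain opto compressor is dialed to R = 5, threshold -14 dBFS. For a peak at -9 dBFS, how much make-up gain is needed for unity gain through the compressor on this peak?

4 dB

Overshoot 5 dB → 5/5 = 1 dB after compression, so the compressed level is -14 + 1 = -13 dBFS.
Make-up = target − compressed = -9 − (-13) = 4 dB.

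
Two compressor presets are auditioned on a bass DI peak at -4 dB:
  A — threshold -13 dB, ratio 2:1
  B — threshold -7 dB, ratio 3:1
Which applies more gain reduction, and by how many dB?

A, by 2.5 dB

A: 9 dB over, compressed to 4.5 dB over, so 4.5 dB of GR.
B: 3 dB over, compressed to 1 dB over, so 2 dB of GR.
Difference: 2.5 dB in favour of A.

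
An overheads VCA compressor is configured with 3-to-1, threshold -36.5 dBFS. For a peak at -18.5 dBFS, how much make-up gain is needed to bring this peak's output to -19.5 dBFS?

11 dB

Overshoot 18 dB → 18/3 = 6 dB after compression, so the compressed level is -36.5 + 6 = -30.5 dBFS.
Make-up = target − compressed = -19.5 − (-30.5) = 11 dB.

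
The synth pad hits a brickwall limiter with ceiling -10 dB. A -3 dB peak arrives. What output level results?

-10 dB

A brickwall limiter is an ∞:1 compressor: any input above the ceiling is clamped to -10 dB.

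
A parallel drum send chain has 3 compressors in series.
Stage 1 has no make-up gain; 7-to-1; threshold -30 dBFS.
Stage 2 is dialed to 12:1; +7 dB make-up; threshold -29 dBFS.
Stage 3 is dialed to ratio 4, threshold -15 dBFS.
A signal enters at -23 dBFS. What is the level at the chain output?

Stage 1: -23 dBFS is 7 dB over -30 dBFS; at 7:1 that becomes 1 dB over, giving -29 dBFS.
Stage 2: -29 dBFS ≤ -29 dBFS, so stage 2 doesn't engage; make-up brings it to -22 dBFS.
Stage 3: -22 dBFS is at or below the -15 dBFS threshold — no compression; output -22 dBFS.

-22 dBFS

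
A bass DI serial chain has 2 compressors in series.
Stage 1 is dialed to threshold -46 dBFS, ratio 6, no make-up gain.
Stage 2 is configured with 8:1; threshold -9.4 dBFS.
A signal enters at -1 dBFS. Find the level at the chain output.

Stage 1: overshoot 45 dB → 45/6 = 7.5 dB → -38.5 dBFS.
Stage 2: -38.5 dBFS ≤ -9.4 dBFS, so stage 2 doesn't engage; output -38.5 dBFS.

-38.5 dBFS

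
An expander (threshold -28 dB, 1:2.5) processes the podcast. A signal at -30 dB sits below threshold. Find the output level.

Undershoot = (-28) − (-30) = 2 dB.
At 1:2.5, that expands to 5 dB under threshold.
Output = -28 − 5 = -33 dB.

-33 dB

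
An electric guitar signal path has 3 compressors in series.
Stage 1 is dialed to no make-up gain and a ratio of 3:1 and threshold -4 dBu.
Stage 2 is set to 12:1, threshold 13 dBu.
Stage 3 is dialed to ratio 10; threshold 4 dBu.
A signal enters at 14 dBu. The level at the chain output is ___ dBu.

2 dBu

Stage 1: 18 dB above -4 dBu, reduced 3:1 to 6 dB above → 2 dBu.
Stage 2: 2 dBu ≤ 13 dBu, so stage 2 doesn't engage; output 2 dBu.
Stage 3: 2 dBu is at or below the 4 dBu threshold — no compression; output 2 dBu.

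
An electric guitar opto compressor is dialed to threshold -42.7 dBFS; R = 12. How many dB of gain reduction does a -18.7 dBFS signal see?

Overshoot = -18.7 − (-42.7) = 24 dB.
At 12:1, output sits 24/12 = 2 dB above threshold.
Gain reduction = 24 − 2 = 22 dB.

22 dB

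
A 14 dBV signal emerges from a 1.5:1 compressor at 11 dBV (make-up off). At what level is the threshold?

5 dBV

Gain reduction = 14 − 11 = 3 dB; output overshoot = GR / (R − 1) = 3 / 0.5 = 6 dB.
Threshold = output − output overshoot = 11 − 6 = 5 dBV.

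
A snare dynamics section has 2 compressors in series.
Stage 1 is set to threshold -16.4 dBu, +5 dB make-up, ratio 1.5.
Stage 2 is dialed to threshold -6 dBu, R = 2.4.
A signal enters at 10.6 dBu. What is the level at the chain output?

Stage 1: overshoot 27 dB → 27/1.5 = 18 dB → 1.6 dBu; +5 dB make-up → 6.6 dBu.
Stage 2: overshoot 12.6 dB → 12.6/2.4 = 5.25 dB → -0.75 dBu.

-0.75 dBu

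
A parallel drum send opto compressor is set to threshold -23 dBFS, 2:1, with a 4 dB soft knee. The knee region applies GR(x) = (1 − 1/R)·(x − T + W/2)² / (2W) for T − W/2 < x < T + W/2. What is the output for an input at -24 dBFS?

-24.0625 dBFS

x − T + W/2 = -24 − (-23) + 2 = 1.
GR = (1 − 1/2) × 1² / 8 = 0.5 × 1 / 8 = 0.0625 dB.
Output = -24 − 0.0625 = -24.0625 dBFS.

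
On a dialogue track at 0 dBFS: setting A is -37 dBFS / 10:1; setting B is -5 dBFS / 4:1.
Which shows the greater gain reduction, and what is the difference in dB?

A: 37 dB over, compressed to 3.7 dB over, so 33.3 dB of GR.
B: 5 dB over, compressed to 1.25 dB over, so 3.75 dB of GR.
Difference: 29.55 dB in favour of A.

A, by 29.55 dB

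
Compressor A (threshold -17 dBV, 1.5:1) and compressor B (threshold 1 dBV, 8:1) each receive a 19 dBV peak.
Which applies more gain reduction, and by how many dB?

B, by 3.75 dB

A: 36 dB over, compressed to 24 dB over, so 12 dB of GR.
B: 18 dB over, compressed to 2.25 dB over, so 15.75 dB of GR.
Difference: 3.75 dB in favour of B.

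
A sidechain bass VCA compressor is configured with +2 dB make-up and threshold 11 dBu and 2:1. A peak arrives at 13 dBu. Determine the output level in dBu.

Overshoot: 13 − 11 = 2 dB.
2:1 compression reduces that to 2/2 = 1 dB over.
That puts the output at 12 dBu; make-up adds 2 dB, giving 14 dBu.

14 dBu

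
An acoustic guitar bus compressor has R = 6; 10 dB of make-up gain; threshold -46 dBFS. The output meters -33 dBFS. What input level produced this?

Stripping the +10 dB make-up gives -43 dBFS at the gain stage.
That's 3 dB above the -46 dBFS threshold.
Before 6:1 compression the overshoot was 3 × 6 = 18 dB, so input = -46 + 18 = -28 dBFS.

-28 dBFS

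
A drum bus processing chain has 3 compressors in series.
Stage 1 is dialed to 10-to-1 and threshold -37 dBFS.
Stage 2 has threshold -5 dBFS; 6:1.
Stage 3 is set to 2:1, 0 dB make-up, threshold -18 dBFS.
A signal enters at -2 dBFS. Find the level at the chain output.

-33.5 dBFS

Stage 1: -2 dBFS is 35 dB over -37 dBFS; at 10:1 that becomes 3.5 dB over, giving -33.5 dBFS.
Stage 2: below threshold (-33.5 ≤ -5); passes unchanged; output -33.5 dBFS.
Stage 3: -33.5 dBFS ≤ -18 dBFS, so stage 3 doesn't engage; output -33.5 dBFS.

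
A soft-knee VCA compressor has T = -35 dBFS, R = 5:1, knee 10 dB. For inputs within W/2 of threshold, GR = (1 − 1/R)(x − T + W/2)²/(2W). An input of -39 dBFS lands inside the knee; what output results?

-39.04 dBFS

x − T + W/2 = -39 − (-35) + 5 = 1.
GR = (1 − 1/5) × 1² / 20 = 0.8 × 1 / 20 = 0.04 dB.
Output = -39 − 0.04 = -39.04 dBFS.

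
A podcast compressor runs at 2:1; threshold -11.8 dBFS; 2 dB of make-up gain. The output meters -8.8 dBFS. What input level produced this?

Before make-up, the level was -8.8 − 2 = -10.8 dBFS.
That's 1 dB above the -11.8 dBFS threshold.
Input overshoot = R × output overshoot = 2 dB → input = -11.8 + 2 = -9.8 dBFS.

-9.8 dBFS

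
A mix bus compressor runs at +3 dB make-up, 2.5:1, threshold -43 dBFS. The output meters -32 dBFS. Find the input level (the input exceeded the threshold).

Stripping the +3 dB make-up gives -35 dBFS at the gain stage.
The compressed level sits -35 − (-43) = 8 dB over threshold.
Undo the ratio: input overshoot = 8 × 2.5 = 20 dB, giving input = -23 dBFS.

-23 dBFS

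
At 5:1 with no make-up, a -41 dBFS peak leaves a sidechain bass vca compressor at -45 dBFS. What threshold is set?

Let T be the threshold. Output overshoot = (input overshoot)/R, so -45 − T = (-41 − T)/5.
5·(-45 − T) = -41 − T → 4·T = -225 − (-41) = -184.
T = -184/4 = -46 dBFS.

-46 dBFS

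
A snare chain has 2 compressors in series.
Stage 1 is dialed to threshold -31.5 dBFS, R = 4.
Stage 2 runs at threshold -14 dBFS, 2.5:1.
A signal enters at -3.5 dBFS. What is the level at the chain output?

-24.5 dBFS

Stage 1: -3.5 dBFS is 28 dB over -31.5 dBFS; at 4:1 that becomes 7 dB over, giving -24.5 dBFS.
Stage 2: -24.5 dBFS is at or below the -14 dBFS threshold — no compression; output -24.5 dBFS.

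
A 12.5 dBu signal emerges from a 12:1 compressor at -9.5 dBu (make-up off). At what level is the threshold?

Input is 24 dB above T (since output overshoot × R = input overshoot: (-9.5 − T)·12 = 12.5 − T gives T = -11.5 dBu).
Check: -11.5 + (12.5 − (-11.5))/12 = -11.5 + 2 = -9.5 dBu. ✓

-11.5 dBu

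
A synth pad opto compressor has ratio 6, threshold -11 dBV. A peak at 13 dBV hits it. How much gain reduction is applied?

20 dB

The signal is 24 dB above threshold.
At 6:1, output sits 24/6 = 4 dB above threshold.
GR = overshoot in − overshoot out = 24 − 4 = 20 dB.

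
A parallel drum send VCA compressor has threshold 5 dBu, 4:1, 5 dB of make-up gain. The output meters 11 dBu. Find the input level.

9 dBu

Stripping the +5 dB make-up gives 6 dBu at the gain stage.
The compressed level sits 6 − 5 = 1 dB over threshold.
Before 4:1 compression the overshoot was 1 × 4 = 4 dB, so input = 5 + 4 = 9 dBu.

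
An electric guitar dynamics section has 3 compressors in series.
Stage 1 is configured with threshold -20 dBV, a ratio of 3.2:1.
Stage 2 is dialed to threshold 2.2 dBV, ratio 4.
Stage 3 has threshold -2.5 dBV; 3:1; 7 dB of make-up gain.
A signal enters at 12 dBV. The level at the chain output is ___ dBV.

-3 dBV

Stage 1: 32 dB above -20 dBV, reduced 3.2:1 to 10 dB above → -10 dBV.
Stage 2: below threshold (-10 ≤ 2.2); passes unchanged; output -10 dBV.
Stage 3: -10 dBV is at or below the -2.5 dBV threshold — no compression; make-up brings it to -3 dBV.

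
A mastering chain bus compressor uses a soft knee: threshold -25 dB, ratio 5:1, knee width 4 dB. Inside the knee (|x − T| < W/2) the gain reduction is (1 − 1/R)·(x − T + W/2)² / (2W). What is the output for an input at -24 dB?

x − T + W/2 = -24 − (-25) + 2 = 3.
GR = (1 − 1/5) × 3² / 8 = 0.8 × 9 / 8 = 0.9 dB.
Output = -24 − 0.9 = -24.9 dB.

-24.9 dB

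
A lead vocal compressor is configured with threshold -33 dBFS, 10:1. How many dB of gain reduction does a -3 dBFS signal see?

The signal is 30 dB above threshold.
After 10:1 compression the overshoot becomes 30/10 = 3 dB.
GR = overshoot in − overshoot out = 30 − 3 = 27 dB.

27 dB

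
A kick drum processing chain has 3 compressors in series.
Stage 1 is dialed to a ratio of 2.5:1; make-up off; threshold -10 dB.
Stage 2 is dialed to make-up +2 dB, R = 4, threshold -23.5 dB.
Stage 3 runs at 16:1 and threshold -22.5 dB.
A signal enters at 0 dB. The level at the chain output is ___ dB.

Stage 1: 10 dB above -10 dB, reduced 2.5:1 to 4 dB above → -6 dB.
Stage 2: overshoot 17.5 dB → 17.5/4 = 4.375 dB → -19.125 dB; +2 dB make-up → -17.125 dB.
Stage 3: 5.375 dB above -22.5 dB, reduced 16:1 to 0.335938 dB above → -22.164062 dB.

-22.164062 dB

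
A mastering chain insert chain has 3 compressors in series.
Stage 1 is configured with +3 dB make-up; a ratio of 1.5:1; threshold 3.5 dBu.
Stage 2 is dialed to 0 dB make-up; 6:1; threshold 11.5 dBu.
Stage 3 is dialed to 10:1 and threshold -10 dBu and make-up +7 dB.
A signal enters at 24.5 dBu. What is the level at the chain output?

Stage 1: 21 dB above 3.5 dBu, reduced 1.5:1 to 14 dB above → 17.5 dBu; +3 dB make-up → 20.5 dBu.
Stage 2: 20.5 dBu is 9 dB over 11.5 dBu; at 6:1 that becomes 1.5 dB over, giving 13 dBu.
Stage 3: 23 dB above -10 dBu, reduced 10:1 to 2.3 dB above → -7.7 dBu; +7 dB make-up → -0.7 dBu.

-0.7 dBu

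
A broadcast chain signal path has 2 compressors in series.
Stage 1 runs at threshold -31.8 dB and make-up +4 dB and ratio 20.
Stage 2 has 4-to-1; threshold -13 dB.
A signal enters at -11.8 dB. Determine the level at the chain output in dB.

-26.8 dB

Stage 1: 20 dB above -31.8 dB, reduced 20:1 to 1 dB above → -30.8 dB; +4 dB make-up → -26.8 dB.
Stage 2: -26.8 dB ≤ -13 dB, so stage 2 doesn't engage; output -26.8 dB.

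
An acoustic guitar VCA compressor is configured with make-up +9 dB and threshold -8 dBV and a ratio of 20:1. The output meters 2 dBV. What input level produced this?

12 dBV

Remove make-up: 2 − 9 = -7 dBV.
The compressed level sits -7 − (-8) = 1 dB over threshold.
Undo the ratio: input overshoot = 1 × 20 = 20 dB, giving input = 12 dBV.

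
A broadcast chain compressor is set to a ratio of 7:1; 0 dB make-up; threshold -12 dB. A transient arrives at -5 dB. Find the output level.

-11 dB

-5 dB sits 7 dB over threshold.
The 7 dB excess becomes 1 dB after 7:1 reduction.
So the level is -12 + 1 = -11 dB.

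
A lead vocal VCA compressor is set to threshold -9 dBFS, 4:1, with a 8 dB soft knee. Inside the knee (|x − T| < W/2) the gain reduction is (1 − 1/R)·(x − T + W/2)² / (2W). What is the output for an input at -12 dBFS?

x − T + W/2 = -12 − (-9) + 4 = 1.
GR = (1 − 1/4) × 1² / 16 = 0.75 × 1 / 16 = 0.046875 dB.
Output = -12 − 0.046875 = -12.046875 dBFS.

-12.046875 dBFS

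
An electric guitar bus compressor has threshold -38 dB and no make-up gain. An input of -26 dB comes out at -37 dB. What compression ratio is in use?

12:1

Input overshoot = -26 − (-38) = 12 dB; output overshoot = -37 − (-38) = 1 dB.
Ratio = 12 / 1 = 12.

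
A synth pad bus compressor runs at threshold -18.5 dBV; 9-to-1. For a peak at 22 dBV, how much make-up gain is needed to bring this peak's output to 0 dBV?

Without make-up, output = threshold + overshoot/9 = -18.5 + 4.5 = -14 dBV.
Gap to target: 14 dB.

14 dB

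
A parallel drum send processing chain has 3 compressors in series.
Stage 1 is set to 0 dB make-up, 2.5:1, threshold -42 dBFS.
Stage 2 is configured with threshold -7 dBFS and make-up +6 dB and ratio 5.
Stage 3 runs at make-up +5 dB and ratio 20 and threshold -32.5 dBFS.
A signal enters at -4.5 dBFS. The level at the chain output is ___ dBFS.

-26.925 dBFS

Stage 1: 37.5 dB above -42 dBFS, reduced 2.5:1 to 15 dB above → -27 dBFS.
Stage 2: below threshold (-27 ≤ -7); passes unchanged; make-up brings it to -21 dBFS.
Stage 3: 11.5 dB above -32.5 dBFS, reduced 20:1 to 0.575 dB above → -31.925 dBFS; +5 dB make-up → -26.925 dBFS.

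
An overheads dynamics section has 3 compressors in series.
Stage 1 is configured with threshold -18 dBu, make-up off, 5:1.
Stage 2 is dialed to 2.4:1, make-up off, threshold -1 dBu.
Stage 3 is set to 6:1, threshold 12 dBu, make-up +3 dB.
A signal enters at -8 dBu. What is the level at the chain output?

-13 dBu

Stage 1: 10 dB above -18 dBu, reduced 5:1 to 2 dB above → -16 dBu.
Stage 2: -16 dBu is at or below the -1 dBu threshold — no compression; output -16 dBu.
Stage 3: below threshold (-16 ≤ 12); passes unchanged; make-up brings it to -13 dBu.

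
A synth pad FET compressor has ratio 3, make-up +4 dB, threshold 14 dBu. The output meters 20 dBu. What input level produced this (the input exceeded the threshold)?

20 dBu

Remove make-up: 20 − 4 = 16 dBu.
The compressed level sits 16 − 14 = 2 dB over threshold.
Before 3:1 compression the overshoot was 2 × 3 = 6 dB, so input = 14 + 6 = 20 dBu.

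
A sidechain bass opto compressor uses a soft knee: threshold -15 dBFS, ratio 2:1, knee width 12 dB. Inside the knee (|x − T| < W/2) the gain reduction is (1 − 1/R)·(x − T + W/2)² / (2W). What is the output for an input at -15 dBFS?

-15.75 dBFS

x − T + W/2 = -15 − (-15) + 6 = 6.
GR = (1 − 1/2) × 6² / 24 = 0.5 × 36 / 24 = 0.75 dB.
Output = -15 − 0.75 = -15.75 dBFS.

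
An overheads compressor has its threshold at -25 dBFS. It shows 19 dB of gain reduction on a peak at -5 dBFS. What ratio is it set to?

Input overshoot = -5 − (-25) = 20 dB.
Output overshoot = 20 − 19 = 1 dB.
Ratio = input overshoot / output overshoot = 20 / 1 = 20.

20:1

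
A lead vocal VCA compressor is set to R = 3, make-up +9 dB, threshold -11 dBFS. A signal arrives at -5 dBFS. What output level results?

-5 dBFS sits 6 dB over threshold.
At 3:1 the overshoot is divided by 3, leaving 2 dB above threshold.
Output = -11 + 2 = -9 dBFS; make-up adds 9 dB, giving 0 dBFS.

0 dBFS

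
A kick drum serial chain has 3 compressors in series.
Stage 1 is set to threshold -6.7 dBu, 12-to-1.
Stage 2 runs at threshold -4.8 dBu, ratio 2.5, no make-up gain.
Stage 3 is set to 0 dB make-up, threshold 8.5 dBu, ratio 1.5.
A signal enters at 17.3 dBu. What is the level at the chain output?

Stage 1: 24 dB above -6.7 dBu, reduced 12:1 to 2 dB above → -4.7 dBu.
Stage 2: -4.7 dBu is 0.1 dB over -4.8 dBu; at 2.5:1 that becomes 0.04 dB over, giving -4.76 dBu.
Stage 3: -4.76 dBu ≤ 8.5 dBu, so stage 3 doesn't engage; output -4.76 dBu.

-4.76 dBu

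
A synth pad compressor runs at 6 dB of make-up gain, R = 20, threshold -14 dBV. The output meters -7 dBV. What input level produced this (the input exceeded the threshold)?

Before make-up, the level was -7 − 6 = -13 dBV.
The compressed level sits -13 − (-14) = 1 dB over threshold.
Before 20:1 compression the overshoot was 1 × 20 = 20 dB, so input = -14 + 20 = 6 dBV.

6 dBV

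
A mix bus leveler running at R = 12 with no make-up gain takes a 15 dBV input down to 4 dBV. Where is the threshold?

3 dBV

Gain reduction = 15 − 4 = 11 dB; output overshoot = GR / (R − 1) = 11 / 11 = 1 dB.
Threshold = output − output overshoot = 4 − 1 = 3 dBV.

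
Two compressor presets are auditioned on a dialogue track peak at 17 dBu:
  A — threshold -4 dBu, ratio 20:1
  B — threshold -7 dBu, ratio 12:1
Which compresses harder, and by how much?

B, by 2.05 dB

A: overshoot 21 dB → output overshoot 1.05 dB → GR 19.95 dB.
B: overshoot 24 dB → output overshoot 2 dB → GR 22 dB.
B reduces 2.05 dB more.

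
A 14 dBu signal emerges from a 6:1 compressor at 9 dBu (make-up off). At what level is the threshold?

Input is 6 dB above T (since output overshoot × R = input overshoot: (9 − T)·6 = 14 − T gives T = 8 dBu).
Check: 8 + (14 − 8)/6 = 8 + 1 = 9 dBu. ✓

8 dBu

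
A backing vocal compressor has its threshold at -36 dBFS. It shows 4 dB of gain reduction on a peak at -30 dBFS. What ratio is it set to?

3:1

Input overshoot = -30 − (-36) = 6 dB.
Output overshoot = 6 − 4 = 2 dB.
Ratio = input overshoot / output overshoot = 6 / 2 = 3.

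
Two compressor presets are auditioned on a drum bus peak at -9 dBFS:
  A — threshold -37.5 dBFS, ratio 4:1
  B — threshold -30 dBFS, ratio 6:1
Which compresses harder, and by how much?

A: GR = 28.5 − 28.5/4 = 21.375 dB.
B: GR = 21 − 21/6 = 17.5 dB.
A reduces 3.875 dB more.

A, by 3.875 dB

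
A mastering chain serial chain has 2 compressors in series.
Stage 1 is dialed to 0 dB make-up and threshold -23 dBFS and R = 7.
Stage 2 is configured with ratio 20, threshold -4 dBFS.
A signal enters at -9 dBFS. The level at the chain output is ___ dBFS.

-21 dBFS

Stage 1: 14 dB above -23 dBFS, reduced 7:1 to 2 dB above → -21 dBFS.
Stage 2: below threshold (-21 ≤ -4); passes unchanged; output -21 dBFS.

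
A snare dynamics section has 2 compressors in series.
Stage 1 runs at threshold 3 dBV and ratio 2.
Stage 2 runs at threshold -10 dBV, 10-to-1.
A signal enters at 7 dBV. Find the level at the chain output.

-8.5 dBV

Stage 1: 4 dB above 3 dBV, reduced 2:1 to 2 dB above → 5 dBV.
Stage 2: 15 dB above -10 dBV, reduced 10:1 to 1.5 dB above → -8.5 dBV.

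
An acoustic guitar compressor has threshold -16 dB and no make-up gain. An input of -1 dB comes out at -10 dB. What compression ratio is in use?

Input overshoot = -1 − (-16) = 15 dB; output overshoot = -10 − (-16) = 6 dB.
Ratio = 15 / 6 = 2.5.

2.5:1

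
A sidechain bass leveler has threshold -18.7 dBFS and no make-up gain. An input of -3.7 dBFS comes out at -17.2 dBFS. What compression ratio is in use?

Input overshoot = -3.7 − (-18.7) = 15 dB; output overshoot = -17.2 − (-18.7) = 1.5 dB.
Ratio = 15 / 1.5 = 10.

10:1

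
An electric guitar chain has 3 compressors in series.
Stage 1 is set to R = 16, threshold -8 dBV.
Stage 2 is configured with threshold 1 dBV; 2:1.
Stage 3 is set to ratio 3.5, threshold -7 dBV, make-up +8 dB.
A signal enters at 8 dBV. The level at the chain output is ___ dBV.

Stage 1: overshoot 16 dB → 16/16 = 1 dB → -7 dBV.
Stage 2: -7 dBV ≤ 1 dBV, so stage 2 doesn't engage; output -7 dBV.
Stage 3: -7 dBV ≤ -7 dBV, so stage 3 doesn't engage; make-up brings it to 1 dBV.

1 dBV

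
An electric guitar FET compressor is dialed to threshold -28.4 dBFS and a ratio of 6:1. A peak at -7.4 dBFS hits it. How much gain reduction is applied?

The signal is 21 dB above threshold.
After 6:1 compression the overshoot becomes 21/6 = 3.5 dB.
Gain reduction = 21 − 3.5 = 17.5 dB.

17.5 dB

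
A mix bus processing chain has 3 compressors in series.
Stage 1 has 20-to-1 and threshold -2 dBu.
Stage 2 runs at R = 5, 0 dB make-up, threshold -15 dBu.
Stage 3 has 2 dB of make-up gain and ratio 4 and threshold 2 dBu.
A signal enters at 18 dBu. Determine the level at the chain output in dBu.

-10.2 dBu

Stage 1: 18 dBu is 20 dB over -2 dBu; at 20:1 that becomes 1 dB over, giving -1 dBu.
Stage 2: 14 dB above -15 dBu, reduced 5:1 to 2.8 dB above → -12.2 dBu.
Stage 3: below threshold (-12.2 ≤ 2); passes unchanged; make-up brings it to -10.2 dBu.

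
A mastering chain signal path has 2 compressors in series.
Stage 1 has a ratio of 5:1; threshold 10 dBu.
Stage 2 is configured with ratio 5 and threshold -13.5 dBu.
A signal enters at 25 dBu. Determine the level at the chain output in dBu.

Stage 1: overshoot 15 dB → 15/5 = 3 dB → 13 dBu.
Stage 2: 26.5 dB above -13.5 dBu, reduced 5:1 to 5.3 dB above → -8.2 dBu.

-8.2 dBu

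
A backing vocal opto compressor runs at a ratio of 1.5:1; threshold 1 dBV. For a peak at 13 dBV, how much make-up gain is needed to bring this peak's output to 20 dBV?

11 dB

The peak compresses to 1 + 12/1.5 = 9 dBV.
To reach 20 dBV requires 20 − 9 = 11 dB of make-up.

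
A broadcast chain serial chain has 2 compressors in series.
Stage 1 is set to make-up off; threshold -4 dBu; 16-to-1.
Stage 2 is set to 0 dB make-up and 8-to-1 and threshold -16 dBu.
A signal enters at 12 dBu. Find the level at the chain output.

-14.375 dBu

Stage 1: 16 dB above -4 dBu, reduced 16:1 to 1 dB above → -3 dBu.
Stage 2: -3 dBu is 13 dB over -16 dBu; at 8:1 that becomes 1.625 dB over, giving -14.375 dBu.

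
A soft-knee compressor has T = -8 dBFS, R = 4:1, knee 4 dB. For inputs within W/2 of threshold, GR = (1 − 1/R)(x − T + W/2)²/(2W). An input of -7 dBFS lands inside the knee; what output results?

-7.84375 dBFS

x − T + W/2 = -7 − (-8) + 2 = 3.
GR = (1 − 1/4) × 3² / 8 = 0.75 × 9 / 8 = 0.84375 dB.
Output = -7 − 0.84375 = -7.84375 dBFS.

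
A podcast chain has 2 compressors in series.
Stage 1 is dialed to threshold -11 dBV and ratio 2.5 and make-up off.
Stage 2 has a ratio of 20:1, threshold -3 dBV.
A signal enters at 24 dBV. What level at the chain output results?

-2.7 dBV

Stage 1: 35 dB above -11 dBV, reduced 2.5:1 to 14 dB above → 3 dBV.
Stage 2: 6 dB above -3 dBV, reduced 20:1 to 0.3 dB above → -2.7 dBV.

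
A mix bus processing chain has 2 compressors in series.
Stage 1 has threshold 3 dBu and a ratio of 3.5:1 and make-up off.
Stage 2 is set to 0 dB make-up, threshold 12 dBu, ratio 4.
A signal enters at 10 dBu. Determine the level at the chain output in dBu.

Stage 1: 7 dB above 3 dBu, reduced 3.5:1 to 2 dB above → 5 dBu.
Stage 2: 5 dBu ≤ 12 dBu, so stage 2 doesn't engage; output 5 dBu.

5 dBu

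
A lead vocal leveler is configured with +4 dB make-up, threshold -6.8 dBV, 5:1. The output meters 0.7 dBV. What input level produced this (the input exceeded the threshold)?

Remove make-up: 0.7 − 4 = -3.3 dBV.
The compressed level sits -3.3 − (-6.8) = 3.5 dB over threshold.
Before 5:1 compression the overshoot was 3.5 × 5 = 17.5 dB, so input = -6.8 + 17.5 = 10.7 dBV.

10.7 dBV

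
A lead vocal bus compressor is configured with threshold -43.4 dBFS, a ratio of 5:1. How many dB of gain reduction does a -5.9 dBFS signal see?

30 dB

The signal is 37.5 dB above threshold.
A 5:1 ratio leaves 7.5 dB of that excess.
So the signal is attenuated by 37.5 − 7.5 = 30 dB.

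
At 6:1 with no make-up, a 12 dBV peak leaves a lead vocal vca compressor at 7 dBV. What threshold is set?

6 dBV

Input is 6 dB above T (since output overshoot × R = input overshoot: (7 − T)·6 = 12 − T gives T = 6 dBV).
Check: 6 + (12 − 6)/6 = 6 + 1 = 7 dBV. ✓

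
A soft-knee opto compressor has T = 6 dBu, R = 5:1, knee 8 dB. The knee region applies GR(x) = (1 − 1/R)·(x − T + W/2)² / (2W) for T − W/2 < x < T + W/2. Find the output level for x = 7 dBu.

x − T + W/2 = 7 − 6 + 4 = 5.
GR = (1 − 1/5) × 5² / 16 = 0.8 × 25 / 16 = 1.25 dB.
Output = 7 − 1.25 = 5.75 dBu.

5.75 dBu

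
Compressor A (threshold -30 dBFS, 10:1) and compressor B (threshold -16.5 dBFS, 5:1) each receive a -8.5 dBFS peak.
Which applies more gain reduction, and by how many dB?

A, by 12.95 dB

A: overshoot 21.5 dB → output overshoot 2.15 dB → GR 19.35 dB.
B: overshoot 8 dB → output overshoot 1.6 dB → GR 6.4 dB.
A reduces 12.95 dB more.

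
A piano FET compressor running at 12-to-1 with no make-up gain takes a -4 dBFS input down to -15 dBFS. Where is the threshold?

Let T be the threshold. Output overshoot = (input overshoot)/R, so -15 − T = (-4 − T)/12.
12·(-15 − T) = -4 − T → 11·T = -180 − (-4) = -176.
T = -176/11 = -16 dBFS.

-16 dBFS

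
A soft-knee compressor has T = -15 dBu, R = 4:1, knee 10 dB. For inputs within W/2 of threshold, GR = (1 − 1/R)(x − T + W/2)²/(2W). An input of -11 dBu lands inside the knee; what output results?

x − T + W/2 = -11 − (-15) + 5 = 9.
GR = (1 − 1/4) × 9² / 20 = 0.75 × 81 / 20 = 3.0375 dB.
Output = -11 − 3.0375 = -14.0375 dBu.

-14.0375 dBu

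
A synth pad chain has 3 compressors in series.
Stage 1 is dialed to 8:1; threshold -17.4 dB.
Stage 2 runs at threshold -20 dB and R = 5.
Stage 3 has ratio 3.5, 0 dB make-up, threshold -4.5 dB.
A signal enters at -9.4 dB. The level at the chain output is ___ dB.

Stage 1: overshoot 8 dB → 8/8 = 1 dB → -16.4 dB.
Stage 2: overshoot 3.6 dB → 3.6/5 = 0.72 dB → -19.28 dB.
Stage 3: -19.28 dB ≤ -4.5 dB, so stage 3 doesn't engage; output -19.28 dB.

-19.28 dB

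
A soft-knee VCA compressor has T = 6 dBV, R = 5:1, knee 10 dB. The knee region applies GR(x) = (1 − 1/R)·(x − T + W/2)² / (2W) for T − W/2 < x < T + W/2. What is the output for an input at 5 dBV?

4.36 dBV

x − T + W/2 = 5 − 6 + 5 = 4.
GR = (1 − 1/5) × 4² / 20 = 0.8 × 16 / 20 = 0.64 dB.
Output = 5 − 0.64 = 4.36 dBV.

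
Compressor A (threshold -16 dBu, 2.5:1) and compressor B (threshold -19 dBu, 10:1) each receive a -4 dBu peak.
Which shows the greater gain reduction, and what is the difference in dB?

B, by 6.3 dB

A: 12 dB over, compressed to 4.8 dB over, so 7.2 dB of GR.
B: 15 dB over, compressed to 1.5 dB over, so 13.5 dB of GR.
B reduces 6.3 dB more.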